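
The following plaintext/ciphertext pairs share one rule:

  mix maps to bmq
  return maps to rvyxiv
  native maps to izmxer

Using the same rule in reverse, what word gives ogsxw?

The output letters match the input read backwards, each shifted +4: mix reversed is xim. The word is reversed, then every letter is shifted forward by 4.
Reversing it on ogsxw: shift back: o−4=k, g−4=c, s−4=o, x−4=t, w−4=s → kcots; then reverse → stock.

stock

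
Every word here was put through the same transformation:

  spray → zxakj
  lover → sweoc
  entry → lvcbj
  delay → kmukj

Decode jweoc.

In spray: s→z is +7, p→x is +8, r→a is +9, a→k is +10 — the shift increases by 1 each position. Letter i (0-indexed) is shifted by i+7, so successive shifts are 7, 8, 9, ….
Reversing it on jweoc: j−7=c, w−8=o, e−9=v, o−10=e, c−11=r.

cover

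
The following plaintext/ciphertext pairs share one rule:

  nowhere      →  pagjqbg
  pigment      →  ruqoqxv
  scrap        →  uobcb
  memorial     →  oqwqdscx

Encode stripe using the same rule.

Shifts by position in nowhere: pos 0: n→p (+2), pos 1: o→a (+12), pos 2: w→g (+10), pos 3: h→j (+2), pos 4: e→q (+12), pos 5: r→b (+10) — repeating every 3. The shifts repeat in a cycle of length 3: positions 0,1,… shift by +2, +12, +10, then the pattern repeats.
For stripe: s+2=u, t+12=f, r+10=b, i+2=k, p+12=b, e+10=o.

ufbkbo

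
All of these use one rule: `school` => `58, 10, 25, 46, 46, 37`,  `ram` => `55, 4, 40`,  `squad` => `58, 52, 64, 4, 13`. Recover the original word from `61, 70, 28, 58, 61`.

s(#19)→58 and c(#3)→10: differences scale by 3, so n = 3·pos + 1. With a=1..z=26, the number is 3·pos + 1.
Decoding 61, 70, 28, 58, 61: 61→(61−1)÷3=20=t, 70→(70−1)÷3=23=w, 28→(28−1)÷3=9=i, 58→(58−1)÷3=19=s, 61→(61−1)÷3=20=t.

twist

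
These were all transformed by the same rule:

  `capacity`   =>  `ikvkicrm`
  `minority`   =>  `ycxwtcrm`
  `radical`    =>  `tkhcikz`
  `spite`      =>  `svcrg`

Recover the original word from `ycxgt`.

miner

c(2)→i(8) and a(0)→k(10) fit y≡25x+10 (mod 26); the inverse of 25 mod 26 is 25. This is an affine cipher: with a=0,…,z=25, each position x becomes (25x+10) mod 26.
Undoing it on ycxgt: y(24)→25·(24−10)≡12=m; c(2)→25·(2−10)≡8=i; x(23)→25·(23−10)≡13=n; g(6)→25·(6−10)≡4=e; t(19)→25·(19−10)≡17=r (all mod 26).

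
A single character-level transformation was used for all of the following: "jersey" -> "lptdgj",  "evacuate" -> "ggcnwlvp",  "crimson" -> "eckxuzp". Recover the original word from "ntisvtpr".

lighting

It's a Vigenère-style cipher with numeric key [2,11]: position i shifts by key[i mod 2].
Reversing it on ntisvtpr: n−2=l, t−11=i, i−2=g, s−11=h, v−2=t, t−11=i, p−2=n, r−11=g.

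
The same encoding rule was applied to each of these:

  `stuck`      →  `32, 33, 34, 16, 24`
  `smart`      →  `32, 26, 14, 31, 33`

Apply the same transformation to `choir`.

Each letter is replaced by its alphabet position (a=1..z=26) + 13.
For choir: c=3→16, h=8→21, o=15→28, i=9→22, r=18→31.

16, 21, 28, 22, 31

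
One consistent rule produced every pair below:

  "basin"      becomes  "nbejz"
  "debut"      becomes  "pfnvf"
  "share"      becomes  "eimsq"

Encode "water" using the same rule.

Shifts by position in basin: pos 0: b→n (+12), pos 1: a→b (+1), pos 2: s→e (+12), pos 3: i→j (+1) — repeating every 2. The shifts repeat in a cycle of length 2: positions 0,1,… shift by +12, +1, then the pattern repeats.
For water: w+12=i, a+1=b, t+12=f, e+1=f, r+12=d.

ibffd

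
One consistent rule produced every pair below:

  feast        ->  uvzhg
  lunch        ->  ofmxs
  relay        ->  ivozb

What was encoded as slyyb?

Each pair mirrors across the alphabet (f↔u, e↔v, a↔z): positions sum to 25. Each letter is replaced by its mirror in the alphabet: a↔z, b↔y, c↔x, and so on (the Atbash cipher).
Undoing it on slyyb: s↔h, l↔o, y↔b, y↔b, b↔y.

hobby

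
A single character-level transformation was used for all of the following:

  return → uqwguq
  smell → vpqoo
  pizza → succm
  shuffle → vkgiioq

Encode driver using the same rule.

The shift depends on letter class: consonant r→u is +3, but vowel e→q is +12. The rule splits by letter class: vowels +12, consonants +3.
For driver: d(cons)+3=g, r(cons)+3=u, i(vowel)+12=u, v(cons)+3=y, e(vowel)+12=q, r(cons)+3=u.

guuyqu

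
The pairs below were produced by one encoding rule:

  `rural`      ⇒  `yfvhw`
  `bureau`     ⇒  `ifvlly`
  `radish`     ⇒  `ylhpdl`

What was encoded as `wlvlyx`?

The shifts repeat in a cycle of length 3: positions 0,1,… shift by +7, +11, +4, then the pattern repeats.
Decoding wlvlyx: w−7=p, l−11=a, v−4=r, l−7=e, y−11=n, x−4=t.

parent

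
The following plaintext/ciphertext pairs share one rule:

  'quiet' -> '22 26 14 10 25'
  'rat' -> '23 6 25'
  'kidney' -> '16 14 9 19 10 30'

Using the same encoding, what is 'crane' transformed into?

q is letter #17 and maps to 22: an offset of 5. The number is (letter's place in the alphabet, a=1) + 5.
For crane: c=3→8, r=18→23, a=1→6, n=14→19, e=5→10.

8 23 6 19 10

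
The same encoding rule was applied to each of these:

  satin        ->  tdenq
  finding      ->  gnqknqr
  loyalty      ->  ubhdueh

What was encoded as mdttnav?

s(18)→t(19) and a(0)→d(3) fit y≡11x+3 (mod 26); the inverse of 11 mod 26 is 19. Each letter's alphabet position (a=0..z=25) is mapped through 11·x+3 mod 26 — an affine cipher.
Decoding mdttnav: m(12)→19·(12−3)≡15=p; d(3)→19·(3−3)≡0=a; t(19)→19·(19−3)≡18=s; t(19)→19·(19−3)≡18=s; n(13)→19·(13−3)≡8=i; a(0)→19·(0−3)≡21=v; v(21)→19·(21−3)≡4=e (all mod 26).

passive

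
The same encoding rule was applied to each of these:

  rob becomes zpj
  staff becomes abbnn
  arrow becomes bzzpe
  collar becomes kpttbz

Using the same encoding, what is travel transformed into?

The rule splits by letter class: vowels +1, consonants +8.
On travel: t(cons)+8=b, r(cons)+8=z, a(vowel)+1=b, v(cons)+8=d, e(vowel)+1=f, l(cons)+8=t.

bzbdft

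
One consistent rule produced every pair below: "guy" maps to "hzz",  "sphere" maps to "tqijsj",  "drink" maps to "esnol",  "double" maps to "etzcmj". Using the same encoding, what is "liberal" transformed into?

mncjsfm

The shift depends on letter class: consonant g→h is +1, but vowel u→z is +5. Two shifts are in play — +5 for a/e/i/o/u, +1 for every other letter.
Applying it to liberal: l(cons)+1=m, i(vowel)+5=n, b(cons)+1=c, e(vowel)+5=j, r(cons)+1=s, a(vowel)+5=f, l(cons)+1=m.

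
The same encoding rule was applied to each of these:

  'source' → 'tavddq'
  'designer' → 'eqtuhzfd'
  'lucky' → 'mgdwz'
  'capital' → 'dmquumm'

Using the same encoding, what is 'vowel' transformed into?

Shifts by position in source: pos 0: s→t (+1), pos 1: o→a (+12), pos 2: u→v (+1), pos 3: r→d (+12) — repeating every 2. A repeating key of period 2 is used — shifts +1, +12 over and over.
For vowel: v+1=w, o+12=a, w+1=x, e+12=q, l+1=m.

waxqm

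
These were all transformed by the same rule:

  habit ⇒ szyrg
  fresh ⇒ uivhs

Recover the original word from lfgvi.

outer

Each pair mirrors across the alphabet (h↔s, a↔z, b↔y): positions sum to 25. Each letter is replaced by its mirror in the alphabet: a↔z, b↔y, c↔x, and so on (the Atbash cipher).
Undoing it on lfgvi: l↔o, f↔u, g↔t, v↔e, i↔r.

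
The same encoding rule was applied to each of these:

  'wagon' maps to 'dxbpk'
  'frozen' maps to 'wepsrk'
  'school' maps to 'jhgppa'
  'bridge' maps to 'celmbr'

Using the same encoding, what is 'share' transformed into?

jgxer

w(22)→d(3) and a(0)→x(23) fit y≡5x+23 (mod 26); the inverse of 5 mod 26 is 21. This is an affine cipher: with a=0,…,z=25, each position x becomes (5x+23) mod 26.
Applying it to share: s(18)→5·18+23≡9=j; h(7)→5·7+23≡6=g; a(0)→5·0+23≡23=x; r(17)→5·17+23≡4=e; e(4)→5·4+23≡17=r (all mod 26).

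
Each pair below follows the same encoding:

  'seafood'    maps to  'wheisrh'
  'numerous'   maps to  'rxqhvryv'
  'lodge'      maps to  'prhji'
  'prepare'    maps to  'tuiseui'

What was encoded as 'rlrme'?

ninja

Shifts by position in seafood: pos 0: s→w (+4), pos 1: e→h (+3), pos 2: a→e (+4), pos 3: f→i (+3) — repeating every 2. The shifts repeat in a cycle of length 2: positions 0,1,… shift by +4, +3, then the pattern repeats.
Decoding rlrme: r−4=n, l−3=i, r−4=n, m−3=j, e−4=a.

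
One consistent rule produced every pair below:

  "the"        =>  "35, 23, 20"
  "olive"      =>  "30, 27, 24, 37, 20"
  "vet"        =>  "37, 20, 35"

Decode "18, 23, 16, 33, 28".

t is letter #20 and maps to 35: an offset of 15. Letters become their 1-based position plus 15 (so a→16, b→17, …).
Undoing it on 18, 23, 16, 33, 28: 18→(18−15)÷1=3=c, 23→(23−15)÷1=8=h, 16→(16−15)÷1=1=a, 33→(33−15)÷1=18=r, 28→(28−15)÷1=13=m.

charm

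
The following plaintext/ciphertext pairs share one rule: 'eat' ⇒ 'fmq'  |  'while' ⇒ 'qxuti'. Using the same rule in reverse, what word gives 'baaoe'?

The output letters match the input read backwards, each shifted +12: eat reversed is tae. Two steps: reverse the string, then apply a Caesar shift of +12.
Reversing it on baaoe: shift back: b−12=p, a−12=o, a−12=o, o−12=c, e−12=s → poocs; then reverse → scoop.

scoop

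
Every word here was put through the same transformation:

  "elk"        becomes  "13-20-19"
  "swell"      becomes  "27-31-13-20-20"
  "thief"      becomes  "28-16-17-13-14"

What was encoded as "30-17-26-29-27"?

e is letter #5 and maps to 13: an offset of 8. The number is (letter's place in the alphabet, a=1) + 8.
Undoing it on 30-17-26-29-27: 30→(30−8)÷1=22=v, 17→(17−8)÷1=9=i, 26→(26−8)÷1=18=r, 29→(29−8)÷1=21=u, 27→(27−8)÷1=19=s.

virus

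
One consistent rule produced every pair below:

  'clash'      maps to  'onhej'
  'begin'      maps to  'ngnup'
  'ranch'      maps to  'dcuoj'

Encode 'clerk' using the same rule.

Shifts by position in clash: pos 0: c→o (+12), pos 1: l→n (+2), pos 2: a→h (+7), pos 3: s→e (+12), pos 4: h→j (+2) — repeating every 3. It's a Vigenère-style cipher with numeric key [12,2,7]: position i shifts by key[i mod 3].
On clerk: c+12=o, l+2=n, e+7=l, r+12=d, k+2=m.

onldm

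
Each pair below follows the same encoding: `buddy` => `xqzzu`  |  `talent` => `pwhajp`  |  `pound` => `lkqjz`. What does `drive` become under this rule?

znera

Compare letters: b→x is +22, u→q is +22, d→z is +22 — a constant shift. It's a constant shift of +22 (ROT22).
On drive: d+22=z, r+22=n, i+22=e, v+22=r, e+22=a.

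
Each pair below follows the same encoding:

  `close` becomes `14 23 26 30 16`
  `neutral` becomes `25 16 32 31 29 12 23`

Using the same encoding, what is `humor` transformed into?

c is letter #3 and maps to 14: an offset of 11. Each letter is replaced by its alphabet position (a=1..z=26) + 11.
Applying it to humor: h=8→19, u=21→32, m=13→24, o=15→26, r=18→29.

19 32 24 26 29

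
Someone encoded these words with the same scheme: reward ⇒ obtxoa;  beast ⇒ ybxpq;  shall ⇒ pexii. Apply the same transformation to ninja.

Compare letters: r→o is +23, e→b is +23, w→t is +23 — a constant shift. It's a constant shift of +23 (ROT23).
For ninja: n+23=k, i+23=f, n+23=k, j+23=g, a+23=x.

kfkgx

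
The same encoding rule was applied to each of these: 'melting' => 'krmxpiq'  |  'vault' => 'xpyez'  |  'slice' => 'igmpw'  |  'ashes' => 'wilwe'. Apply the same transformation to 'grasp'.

The output letters match the input read backwards, each shifted +4: melting reversed is gnitlem. Read the word backwards and shift each letter +4.
Applying it to grasp: reverse → psarg; then shift: p+4=t, s+4=w, a+4=e, r+4=v, g+4=k.

twevk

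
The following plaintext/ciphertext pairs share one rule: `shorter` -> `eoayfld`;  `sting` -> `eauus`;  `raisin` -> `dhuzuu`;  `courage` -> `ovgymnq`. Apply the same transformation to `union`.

guuvz

Shifts by position in shorter: pos 0: s→e (+12), pos 1: h→o (+7), pos 2: o→a (+12), pos 3: r→y (+7) — repeating every 2. It's a Vigenère-style cipher with numeric key [12,7]: position i shifts by key[i mod 2].
Applying it to union: u+12=g, n+7=u, i+12=u, o+7=v, n+12=z.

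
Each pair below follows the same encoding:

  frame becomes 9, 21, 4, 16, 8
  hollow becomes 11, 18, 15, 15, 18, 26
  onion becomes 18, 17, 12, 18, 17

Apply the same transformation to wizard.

Each letter is replaced by its alphabet position (a=1..z=26) + 3.
On wizard: w=23→26, i=9→12, z=26→29, a=1→4, r=18→21, d=4→7.

26, 12, 29, 4, 21, 7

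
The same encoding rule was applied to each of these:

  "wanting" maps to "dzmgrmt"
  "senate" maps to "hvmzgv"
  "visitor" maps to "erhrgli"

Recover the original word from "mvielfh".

Letters are reflected about the middle of the alphabet (position → 25−position): Atbash.
Reversing it on mvielfh: m↔n, v↔e, i↔r, e↔v, l↔o, f↔u, h↔s.

nervous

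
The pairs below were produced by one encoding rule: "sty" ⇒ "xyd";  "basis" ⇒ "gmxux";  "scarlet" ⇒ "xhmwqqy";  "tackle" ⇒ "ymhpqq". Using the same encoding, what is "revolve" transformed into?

wqaaqaq

Vowels shift forward by 12 and consonants shift forward by 5.
For revolve: r(cons)+5=w, e(vowel)+12=q, v(cons)+5=a, o(vowel)+12=a, l(cons)+5=q, v(cons)+5=a, e(vowel)+12=q.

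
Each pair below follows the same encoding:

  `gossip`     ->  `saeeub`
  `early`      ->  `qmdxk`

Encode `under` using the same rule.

This is a Caesar cipher with shift 12.
On under: u+12=g, n+12=z, d+12=p, e+12=q, r+12=d.

gzpqd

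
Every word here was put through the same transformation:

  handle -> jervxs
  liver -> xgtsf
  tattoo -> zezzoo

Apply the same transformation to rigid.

fgmgv

h(7)→j(9) and a(0)→e(4) fit y≡23x+4 (mod 26); the inverse of 23 mod 26 is 17. Each letter's alphabet position (a=0..z=25) is mapped through 23·x+4 mod 26 — an affine cipher.
Applying it to rigid: r(17)→23·17+4≡5=f; i(8)→23·8+4≡6=g; g(6)→23·6+4≡12=m; i(8)→23·8+4≡6=g; d(3)→23·3+4≡21=v (all mod 26).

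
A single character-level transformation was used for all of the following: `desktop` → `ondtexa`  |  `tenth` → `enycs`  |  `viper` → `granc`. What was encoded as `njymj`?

Shifts by position in desktop: pos 0: d→o (+11), pos 1: e→n (+9), pos 2: s→d (+11), pos 3: k→t (+9) — repeating every 2. The shifts repeat in a cycle of length 2: positions 0,1,… shift by +11, +9, then the pattern repeats.
Reversing it on njymj: n−11=c, j−9=a, y−11=n, m−9=d, j−11=y.

candy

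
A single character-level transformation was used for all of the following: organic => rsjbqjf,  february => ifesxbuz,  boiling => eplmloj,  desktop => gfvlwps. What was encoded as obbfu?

layer

The shifts repeat in a cycle of length 2: positions 0,1,… shift by +3, +1, then the pattern repeats.
Decoding obbfu: o−3=l, b−1=a, b−3=y, f−1=e, u−3=r.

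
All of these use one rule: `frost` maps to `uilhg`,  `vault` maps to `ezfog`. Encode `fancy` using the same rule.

Each pair mirrors across the alphabet (f↔u, r↔i, o↔l): positions sum to 25. This is the alphabet-reversal cipher (Atbash): a becomes z, b becomes y, etc.
For fancy: f↔u, a↔z, n↔m, c↔x, y↔b.

uzmxb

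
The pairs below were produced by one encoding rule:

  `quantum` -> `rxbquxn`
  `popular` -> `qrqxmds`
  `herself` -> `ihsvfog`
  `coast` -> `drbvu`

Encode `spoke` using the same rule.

Shifts by position in quantum: pos 0: q→r (+1), pos 1: u→x (+3), pos 2: a→b (+1), pos 3: n→q (+3) — repeating every 2. It's a Vigenère-style cipher with numeric key [1,3]: position i shifts by key[i mod 2].
For spoke: s+1=t, p+3=s, o+1=p, k+3=n, e+1=f.

tspnf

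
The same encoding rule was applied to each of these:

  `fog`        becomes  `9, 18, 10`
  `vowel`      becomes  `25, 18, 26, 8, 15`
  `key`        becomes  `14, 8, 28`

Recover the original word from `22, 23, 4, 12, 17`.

stain

f is letter #6 and maps to 9: an offset of 3. Letters become their 1-based position plus 3 (so a→4, b→5, …).
Reversing it on 22, 23, 4, 12, 17: 22→(22−3)÷1=19=s, 23→(23−3)÷1=20=t, 4→(4−3)÷1=1=a, 12→(12−3)÷1=9=i, 17→(17−3)÷1=14=n.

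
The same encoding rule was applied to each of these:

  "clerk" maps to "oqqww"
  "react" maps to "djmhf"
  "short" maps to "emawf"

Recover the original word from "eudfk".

spray

It's a Vigenère-style cipher with numeric key [12,5]: position i shifts by key[i mod 2].
Reversing it on eudfk: e−12=s, u−5=p, d−12=r, f−5=a, k−12=y.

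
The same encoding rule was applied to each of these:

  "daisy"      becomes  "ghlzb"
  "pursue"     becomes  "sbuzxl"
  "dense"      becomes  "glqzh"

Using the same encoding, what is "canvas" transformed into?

Shifts by position in daisy: pos 0: d→g (+3), pos 1: a→h (+7), pos 2: i→l (+3), pos 3: s→z (+7) — repeating every 2. A repeating key of period 2 is used — shifts +3, +7 over and over.
On canvas: c+3=f, a+7=h, n+3=q, v+7=c, a+3=d, s+7=z.

fhqcdz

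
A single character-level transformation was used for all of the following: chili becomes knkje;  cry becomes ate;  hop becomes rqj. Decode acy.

way

The output letters match the input read backwards, each shifted +2: chili reversed is ilihc. Two steps: reverse the string, then apply a Caesar shift of +2.
Reversing it on acy: shift back: a−2=y, c−2=a, y−2=w → yaw; then reverse → way.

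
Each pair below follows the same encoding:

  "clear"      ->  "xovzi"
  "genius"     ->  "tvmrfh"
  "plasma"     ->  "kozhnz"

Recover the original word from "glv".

Each pair mirrors across the alphabet (c↔x, l↔o, e↔v): positions sum to 25. This is the alphabet-reversal cipher (Atbash): a becomes z, b becomes y, etc.
Decoding glv: g↔t, l↔o, v↔e.

toe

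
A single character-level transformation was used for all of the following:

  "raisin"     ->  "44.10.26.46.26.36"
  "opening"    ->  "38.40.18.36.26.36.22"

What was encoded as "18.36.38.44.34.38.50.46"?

The formula is n = 2×(alphabet index, a=1) + 8.
Undoing it on 18.36.38.44.34.38.50.46: 18→(18−8)÷2=5=e, 36→(36−8)÷2=14=n, 38→(38−8)÷2=15=o, 44→(44−8)÷2=18=r, 34→(34−8)÷2=13=m, 38→(38−8)÷2=15=o, 50→(50−8)÷2=21=u, 46→(46−8)÷2=19=s.

enormous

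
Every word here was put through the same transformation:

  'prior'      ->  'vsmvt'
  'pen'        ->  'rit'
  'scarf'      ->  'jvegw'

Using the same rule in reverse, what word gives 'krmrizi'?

The output letters match the input read backwards, each shifted +4: prior reversed is roirp. Read the word backwards and shift each letter +4.
Reversing it on krmrizi: shift back: k−4=g, r−4=n, m−4=i, r−4=n, i−4=e, z−4=v, i−4=e → gnineve; then reverse → evening.

evening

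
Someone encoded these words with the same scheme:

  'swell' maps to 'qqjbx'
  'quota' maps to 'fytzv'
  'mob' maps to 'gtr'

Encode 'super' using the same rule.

wjuzx

The output letters match the input read backwards, each shifted +5: swell reversed is llews. Two steps: reverse the string, then apply a Caesar shift of +5.
For super: reverse → repus; then shift: r+5=w, e+5=j, p+5=u, u+5=z, s+5=x.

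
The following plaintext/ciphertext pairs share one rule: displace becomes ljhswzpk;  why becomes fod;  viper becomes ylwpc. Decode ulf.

yen

Read the word backwards and shift each letter +7.
Reversing it on ulf: shift back: u−7=n, l−7=e, f−7=y → ney; then reverse → yen.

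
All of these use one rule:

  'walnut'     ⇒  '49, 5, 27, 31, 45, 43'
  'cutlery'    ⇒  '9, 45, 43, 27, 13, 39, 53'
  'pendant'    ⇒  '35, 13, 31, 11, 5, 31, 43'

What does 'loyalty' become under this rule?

27, 33, 53, 5, 27, 43, 53

w(#23)→49 and a(#1)→5: differences scale by 2, so n = 2·pos + 3. Each letter becomes 2×(its alphabet position, a=1..z=26) + 3.
Applying it to loyalty: l=12→27, o=15→33, y=25→53, a=1→5, l=12→27, t=20→43, y=25→53.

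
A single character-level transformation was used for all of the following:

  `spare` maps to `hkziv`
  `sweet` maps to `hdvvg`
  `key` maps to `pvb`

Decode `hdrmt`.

Each pair mirrors across the alphabet (s↔h, p↔k, a↔z): positions sum to 25. Letters are reflected about the middle of the alphabet (position → 25−position): Atbash.
Decoding hdrmt: h↔s, d↔w, r↔i, m↔n, t↔g.

swing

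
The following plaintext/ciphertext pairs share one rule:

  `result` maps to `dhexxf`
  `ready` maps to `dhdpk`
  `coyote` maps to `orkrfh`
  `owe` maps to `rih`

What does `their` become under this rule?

fthld

The rule splits by letter class: vowels +3, consonants +12.
On their: t(cons)+12=f, h(cons)+12=t, e(vowel)+3=h, i(vowel)+3=l, r(cons)+12=d.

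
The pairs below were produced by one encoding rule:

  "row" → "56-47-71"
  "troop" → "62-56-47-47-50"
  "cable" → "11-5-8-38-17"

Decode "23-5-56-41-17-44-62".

garment

With a=1..z=26, the number is 3·pos + 2.
Undoing it on 23-5-56-41-17-44-62: 23→(23−2)÷3=7=g, 5→(5−2)÷3=1=a, 56→(56−2)÷3=18=r, 41→(41−2)÷3=13=m, 17→(17−2)÷3=5=e, 44→(44−2)÷3=14=n, 62→(62−2)÷3=20=t.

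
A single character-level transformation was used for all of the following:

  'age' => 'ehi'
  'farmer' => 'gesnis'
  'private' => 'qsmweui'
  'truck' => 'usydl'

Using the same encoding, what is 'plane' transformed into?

qmeoi

Vowels shift forward by 4 and consonants shift forward by 1.
On plane: p(cons)+1=q, l(cons)+1=m, a(vowel)+4=e, n(cons)+1=o, e(vowel)+4=i.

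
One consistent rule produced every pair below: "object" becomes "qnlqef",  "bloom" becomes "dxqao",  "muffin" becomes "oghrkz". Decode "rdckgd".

prayer

The shifts repeat in a cycle of length 2: positions 0,1,… shift by +2, +12, then the pattern repeats.
Undoing it on rdckgd: r−2=p, d−12=r, c−2=a, k−12=y, g−2=e, d−12=r.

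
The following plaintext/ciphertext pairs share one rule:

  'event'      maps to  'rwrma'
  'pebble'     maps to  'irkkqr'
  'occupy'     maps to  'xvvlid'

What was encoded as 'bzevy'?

Each letter's alphabet position (a=0..z=25) is mapped through 11·x+25 mod 26 — an affine cipher.
Decoding bzevy: b(1)→19·(1−25)≡12=m; z(25)→19·(25−25)≡0=a; e(4)→19·(4−25)≡17=r; v(21)→19·(21−25)≡2=c; y(24)→19·(24−25)≡7=h (all mod 26).

march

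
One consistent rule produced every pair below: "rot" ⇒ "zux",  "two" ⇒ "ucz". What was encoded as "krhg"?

able

The output letters match the input read backwards, each shifted +6: rot reversed is tor. The word is reversed, then every letter is shifted forward by 6.
Reversing it on krhg: shift back: k−6=e, r−6=l, h−6=b, g−6=a → elba; then reverse → able.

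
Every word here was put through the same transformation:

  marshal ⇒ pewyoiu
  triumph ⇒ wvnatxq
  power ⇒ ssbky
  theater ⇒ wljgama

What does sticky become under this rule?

vxnirg

In marshal: m→p is +3, a→e is +4, r→w is +5, s→y is +6 — the shift increases by 1 each position. The shift increases by 1 at each position, starting from +3: 3, 4, 5, ….
On sticky: s+3=v, t+4=x, i+5=n, c+6=i, k+7=r, y+8=g.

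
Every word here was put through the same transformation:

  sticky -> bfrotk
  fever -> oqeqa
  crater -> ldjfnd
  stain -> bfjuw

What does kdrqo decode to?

brief

A repeating key of period 2 is used — shifts +9, +12 over and over.
Decoding kdrqo: k−9=b, d−12=r, r−9=i, q−12=e, o−9=f.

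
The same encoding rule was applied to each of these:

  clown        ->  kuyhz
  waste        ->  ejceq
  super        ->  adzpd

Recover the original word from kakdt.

In clown: c→k is +8, l→u is +9, o→y is +10, w→h is +11 — the shift increases by 1 each position. The shift increases by 1 at each position, starting from +8: 8, 9, 10, ….
Reversing it on kakdt: k−8=c, a−9=r, k−10=a, d−11=s, t−12=h.

crash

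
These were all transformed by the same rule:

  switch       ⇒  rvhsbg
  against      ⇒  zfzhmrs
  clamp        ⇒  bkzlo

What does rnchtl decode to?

Compare letters: s→r is +25, w→v is +25, i→h is +25 — a constant shift. This is a Caesar cipher with shift 25.
Undoing it on rnchtl: r−25=s, n−25=o, c−25=d, h−25=i, t−25=u, l−25=m.

sodium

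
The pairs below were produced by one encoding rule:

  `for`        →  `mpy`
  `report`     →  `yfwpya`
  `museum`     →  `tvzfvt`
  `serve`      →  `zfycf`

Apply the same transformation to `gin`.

nju

The shift depends on letter class: consonant f→m is +7, but vowel o→p is +1. Two shifts are in play — +1 for a/e/i/o/u, +7 for every other letter.
On gin: g(cons)+7=n, i(vowel)+1=j, n(cons)+7=u.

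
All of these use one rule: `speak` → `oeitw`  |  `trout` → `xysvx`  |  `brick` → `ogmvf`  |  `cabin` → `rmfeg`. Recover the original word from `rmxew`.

satin

Read the word backwards and shift each letter +4.
Undoing it on rmxew: shift back: r−4=n, m−4=i, x−4=t, e−4=a, w−4=s → nitas; then reverse → satin.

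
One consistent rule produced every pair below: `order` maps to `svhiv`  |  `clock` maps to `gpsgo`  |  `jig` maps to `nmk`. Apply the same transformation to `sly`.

Compare letters: o→s is +4, r→v is +4, d→h is +4 — a constant shift. It's a constant shift of +4 (ROT4).
On sly: s+4=w, l+4=p, y+4=c.

wpc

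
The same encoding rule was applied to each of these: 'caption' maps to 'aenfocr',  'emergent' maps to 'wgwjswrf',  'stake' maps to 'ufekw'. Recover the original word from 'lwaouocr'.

decision

c(2)→a(0) and a(0)→e(4) fit y≡11x+4 (mod 26); the inverse of 11 mod 26 is 19. This is an affine cipher: with a=0,…,z=25, each position x becomes (11x+4) mod 26.
Decoding lwaouocr: l(11)→19·(11−4)≡3=d; w(22)→19·(22−4)≡4=e; a(0)→19·(0−4)≡2=c; o(14)→19·(14−4)≡8=i; u(20)→19·(20−4)≡18=s; o(14)→19·(14−4)≡8=i; c(2)→19·(2−4)≡14=o; r(17)→19·(17−4)≡13=n (all mod 26).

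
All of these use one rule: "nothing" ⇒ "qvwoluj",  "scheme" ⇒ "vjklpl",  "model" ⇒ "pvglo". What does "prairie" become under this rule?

sydpuph

Shifts by position in nothing: pos 0: n→q (+3), pos 1: o→v (+7), pos 2: t→w (+3), pos 3: h→o (+7) — repeating every 2. The shifts repeat in a cycle of length 2: positions 0,1,… shift by +3, +7, then the pattern repeats.
On prairie: p+3=s, r+7=y, a+3=d, i+7=p, r+3=u, i+7=p, e+3=h.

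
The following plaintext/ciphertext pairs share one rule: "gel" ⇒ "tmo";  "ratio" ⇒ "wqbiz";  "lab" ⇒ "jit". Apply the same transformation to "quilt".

The output letters match the input read backwards, each shifted +8: gel reversed is leg. Two steps: reverse the string, then apply a Caesar shift of +8.
For quilt: reverse → tliuq; then shift: t+8=b, l+8=t, i+8=q, u+8=c, q+8=y.

btqcy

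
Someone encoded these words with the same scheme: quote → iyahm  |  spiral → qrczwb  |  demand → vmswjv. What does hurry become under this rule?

q(16)→i(8) and u(20)→y(24) fit y≡17x+22 (mod 26); the inverse of 17 mod 26 is 23. Each letter's alphabet position (a=0..z=25) is mapped through 17·x+22 mod 26 — an affine cipher.
For hurry: h(7)→17·7+22≡11=l; u(20)→17·20+22≡24=y; r(17)→17·17+22≡25=z; r(17)→17·17+22≡25=z; y(24)→17·24+22≡14=o (all mod 26).

lyzzo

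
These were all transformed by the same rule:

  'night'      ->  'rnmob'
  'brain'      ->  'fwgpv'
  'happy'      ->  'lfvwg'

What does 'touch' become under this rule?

xtajp

Letter i (0-indexed) is shifted by i+4, so successive shifts are 4, 5, 6, ….
On touch: t+4=x, o+5=t, u+6=a, c+7=j, h+8=p.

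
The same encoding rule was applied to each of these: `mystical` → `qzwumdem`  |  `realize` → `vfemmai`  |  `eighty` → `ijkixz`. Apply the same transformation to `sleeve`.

Shifts by position in mystical: pos 0: m→q (+4), pos 1: y→z (+1), pos 2: s→w (+4), pos 3: t→u (+1) — repeating every 2. The shifts repeat in a cycle of length 2: positions 0,1,… shift by +4, +1, then the pattern repeats.
For sleeve: s+4=w, l+1=m, e+4=i, e+1=f, v+4=z, e+1=f.

wmifzf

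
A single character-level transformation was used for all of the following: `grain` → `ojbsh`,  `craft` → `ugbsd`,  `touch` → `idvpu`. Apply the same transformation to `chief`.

gfjid

The output letters match the input read backwards, each shifted +1: grain reversed is niarg. Two steps: reverse the string, then apply a Caesar shift of +1.
Applying it to chief: reverse → feihc; then shift: f+1=g, e+1=f, i+1=j, h+1=i, c+1=d.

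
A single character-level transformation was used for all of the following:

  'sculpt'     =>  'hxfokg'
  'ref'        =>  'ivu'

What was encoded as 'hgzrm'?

This is the alphabet-reversal cipher (Atbash): a becomes z, b becomes y, etc.
Decoding hgzrm: h↔s, g↔t, z↔a, r↔i, m↔n.

stain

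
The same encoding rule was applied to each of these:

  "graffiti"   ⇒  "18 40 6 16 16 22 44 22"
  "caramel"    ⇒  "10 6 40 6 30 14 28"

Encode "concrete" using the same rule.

10 34 32 10 40 14 44 14

g(#7)→18 and r(#18)→40: differences scale by 2, so n = 2·pos + 4. With a=1..z=26, the number is 2·pos + 4.
On concrete: c=3→10, o=15→34, n=14→32, c=3→10, r=18→40, e=5→14, t=20→44, e=5→14.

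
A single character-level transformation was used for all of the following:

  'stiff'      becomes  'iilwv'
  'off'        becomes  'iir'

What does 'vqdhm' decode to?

jeans

Two steps: reverse the string, then apply a Caesar shift of +3.
Undoing it on vqdhm: shift back: v−3=s, q−3=n, d−3=a, h−3=e, m−3=j → snaej; then reverse → jeans.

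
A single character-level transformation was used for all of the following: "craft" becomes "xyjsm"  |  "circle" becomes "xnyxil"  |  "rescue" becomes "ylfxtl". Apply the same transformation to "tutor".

This is an affine cipher: with a=0,…,z=25, each position x becomes (7x+9) mod 26.
On tutor: t(19)→7·19+9≡12=m; u(20)→7·20+9≡19=t; t(19)→7·19+9≡12=m; o(14)→7·14+9≡3=d; r(17)→7·17+9≡24=y (all mod 26).

mtmdy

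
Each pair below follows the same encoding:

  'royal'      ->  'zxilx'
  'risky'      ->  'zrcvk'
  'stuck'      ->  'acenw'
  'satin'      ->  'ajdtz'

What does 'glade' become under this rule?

oukoq

In royal: r→z is +8, o→x is +9, y→i is +10, a→l is +11 — the shift increases by 1 each position. Each letter shifts forward by (position + 8), i.e. 8, 9, 10, … — the shift grows by one for each successive letter.
Applying it to glade: g+8=o, l+9=u, a+10=k, d+11=o, e+12=q.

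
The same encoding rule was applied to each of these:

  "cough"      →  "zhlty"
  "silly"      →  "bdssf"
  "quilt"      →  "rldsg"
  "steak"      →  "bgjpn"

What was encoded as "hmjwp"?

opera

c(2)→z(25) and o(14)→h(7) fit y≡5x+15 (mod 26); the inverse of 5 mod 26 is 21. This is an affine cipher: with a=0,…,z=25, each position x becomes (5x+15) mod 26.
Decoding hmjwp: h(7)→21·(7−15)≡14=o; m(12)→21·(12−15)≡15=p; j(9)→21·(9−15)≡4=e; w(22)→21·(22−15)≡17=r; p(15)→21·(15−15)≡0=a (all mod 26).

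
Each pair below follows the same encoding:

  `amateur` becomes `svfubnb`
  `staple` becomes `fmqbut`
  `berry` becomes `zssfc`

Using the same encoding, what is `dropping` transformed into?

hojqqpse

The output letters match the input read backwards, each shifted +1: amateur reversed is ruetama. Two steps: reverse the string, then apply a Caesar shift of +1.
Applying it to dropping: reverse → gnippord; then shift: g+1=h, n+1=o, i+1=j, p+1=q, p+1=q, o+1=p, r+1=s, d+1=e.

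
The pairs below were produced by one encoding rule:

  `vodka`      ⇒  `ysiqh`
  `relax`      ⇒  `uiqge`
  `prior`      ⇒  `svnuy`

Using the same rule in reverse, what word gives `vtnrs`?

spill

In vodka: v→y is +3, o→s is +4, d→i is +5, k→q is +6 — the shift increases by 1 each position. Each letter shifts forward by (position + 3), i.e. 3, 4, 5, … — the shift grows by one for each successive letter.
Reversing it on vtnrs: v−3=s, t−4=p, n−5=i, r−6=l, s−7=l.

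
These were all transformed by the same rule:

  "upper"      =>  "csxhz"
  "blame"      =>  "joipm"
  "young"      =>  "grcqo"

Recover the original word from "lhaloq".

Shifts by position in upper: pos 0: u→c (+8), pos 1: p→s (+3), pos 2: p→x (+8), pos 3: e→h (+3) — repeating every 2. The shifts repeat in a cycle of length 2: positions 0,1,… shift by +8, +3, then the pattern repeats.
Reversing it on lhaloq: l−8=d, h−3=e, a−8=s, l−3=i, o−8=g, q−3=n.

design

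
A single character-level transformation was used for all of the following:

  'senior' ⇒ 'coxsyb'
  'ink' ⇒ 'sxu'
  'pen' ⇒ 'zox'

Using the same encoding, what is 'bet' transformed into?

lod

Compare letters: s→c is +10, e→o is +10, n→x is +10 — a constant shift. Each letter is shifted forward by 10 in the alphabet (a Caesar shift of +10).
For bet: b+10=l, e+10=o, t+10=d.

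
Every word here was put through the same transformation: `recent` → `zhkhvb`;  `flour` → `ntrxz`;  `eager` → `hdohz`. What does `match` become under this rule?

udbkp

The rule splits by letter class: vowels +3, consonants +8.
For match: m(cons)+8=u, a(vowel)+3=d, t(cons)+8=b, c(cons)+8=k, h(cons)+8=p.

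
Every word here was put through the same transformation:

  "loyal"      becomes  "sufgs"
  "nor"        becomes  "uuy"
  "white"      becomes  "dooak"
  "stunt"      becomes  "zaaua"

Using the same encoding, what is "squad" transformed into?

zxagk

The shift depends on letter class: consonant l→s is +7, but vowel o→u is +6. The rule splits by letter class: vowels +6, consonants +7.
On squad: s(cons)+7=z, q(cons)+7=x, u(vowel)+6=a, a(vowel)+6=g, d(cons)+7=k.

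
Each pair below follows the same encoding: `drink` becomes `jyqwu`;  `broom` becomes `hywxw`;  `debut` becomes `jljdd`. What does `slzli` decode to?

In drink: d→j is +6, r→y is +7, i→q is +8, n→w is +9 — the shift increases by 1 each position. Each letter shifts forward by (position + 6), i.e. 6, 7, 8, … — the shift grows by one for each successive letter.
Decoding slzli: s−6=m, l−7=e, z−8=r, l−9=c, i−10=y.

mercy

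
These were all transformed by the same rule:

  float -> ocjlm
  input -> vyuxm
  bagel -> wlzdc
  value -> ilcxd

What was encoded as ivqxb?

virus

f(5)→o(14) and l(11)→c(2) fit y≡11x+11 (mod 26); the inverse of 11 mod 26 is 19. This is an affine cipher: with a=0,…,z=25, each position x becomes (11x+11) mod 26.
Reversing it on ivqxb: i(8)→19·(8−11)≡21=v; v(21)→19·(21−11)≡8=i; q(16)→19·(16−11)≡17=r; x(23)→19·(23−11)≡20=u; b(1)→19·(1−11)≡18=s (all mod 26).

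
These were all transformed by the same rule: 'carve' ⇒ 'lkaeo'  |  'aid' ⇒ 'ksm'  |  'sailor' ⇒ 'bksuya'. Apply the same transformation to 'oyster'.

Vowels shift forward by 10 and consonants shift forward by 9.
Applying it to oyster: o(vowel)+10=y, y(cons)+9=h, s(cons)+9=b, t(cons)+9=c, e(vowel)+10=o, r(cons)+9=a.

yhbcoa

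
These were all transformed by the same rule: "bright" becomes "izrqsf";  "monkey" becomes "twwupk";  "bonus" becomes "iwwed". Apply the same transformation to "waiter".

dirdpd

In bright: b→i is +7, r→z is +8, i→r is +9, g→q is +10 — the shift increases by 1 each position. Each letter shifts forward by (position + 7), i.e. 7, 8, 9, … — the shift grows by one for each successive letter.
For waiter: w+7=d, a+8=i, i+9=r, t+10=d, e+11=p, r+12=d.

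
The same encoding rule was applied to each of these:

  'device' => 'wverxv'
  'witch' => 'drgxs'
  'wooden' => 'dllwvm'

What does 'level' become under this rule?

ovevo

Letters are reflected about the middle of the alphabet (position → 25−position): Atbash.
On level: l↔o, e↔v, v↔e, e↔v, l↔o.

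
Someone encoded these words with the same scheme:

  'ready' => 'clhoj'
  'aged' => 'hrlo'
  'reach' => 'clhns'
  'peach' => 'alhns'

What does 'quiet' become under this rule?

bbple

The shift depends on letter class: consonant r→c is +11, but vowel e→l is +7. Two shifts are in play — +7 for a/e/i/o/u, +11 for every other letter.
Applying it to quiet: q(cons)+11=b, u(vowel)+7=b, i(vowel)+7=p, e(vowel)+7=l, t(cons)+11=e.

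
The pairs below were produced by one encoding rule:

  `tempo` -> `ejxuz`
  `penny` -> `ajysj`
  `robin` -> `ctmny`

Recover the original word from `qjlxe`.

feast

Shifts by position in tempo: pos 0: t→e (+11), pos 1: e→j (+5), pos 2: m→x (+11), pos 3: p→u (+5) — repeating every 2. A repeating key of period 2 is used — shifts +11, +5 over and over.
Decoding qjlxe: q−11=f, j−5=e, l−11=a, x−5=s, e−11=t.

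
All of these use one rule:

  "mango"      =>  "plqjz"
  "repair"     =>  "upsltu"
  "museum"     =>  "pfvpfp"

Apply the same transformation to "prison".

The shift depends on letter class: consonant m→p is +3, but vowel a→l is +11. Vowels shift forward by 11 and consonants shift forward by 3.
On prison: p(cons)+3=s, r(cons)+3=u, i(vowel)+11=t, s(cons)+3=v, o(vowel)+11=z, n(cons)+3=q.

sutvzq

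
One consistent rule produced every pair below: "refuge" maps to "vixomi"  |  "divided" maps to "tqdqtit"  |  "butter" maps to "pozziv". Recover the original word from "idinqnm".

r(17)→v(21) and e(4)→i(8) fit y≡15x+0 (mod 26); the inverse of 15 mod 26 is 7. Treating letters as 0–25, the rule is x ↦ 15x + 0 (mod 26).
Decoding idinqnm: i(8)→7·(8−0)≡4=e; d(3)→7·(3−0)≡21=v; i(8)→7·(8−0)≡4=e; n(13)→7·(13−0)≡13=n; q(16)→7·(16−0)≡8=i; n(13)→7·(13−0)≡13=n; m(12)→7·(12−0)≡6=g (all mod 26).

evening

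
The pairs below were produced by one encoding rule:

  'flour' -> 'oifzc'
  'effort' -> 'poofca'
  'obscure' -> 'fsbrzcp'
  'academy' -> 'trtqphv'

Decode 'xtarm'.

f(5)→o(14) and l(11)→i(8) fit y≡25x+19 (mod 26); the inverse of 25 mod 26 is 25. Treating letters as 0–25, the rule is x ↦ 25x + 19 (mod 26).
Decoding xtarm: x(23)→25·(23−19)≡22=w; t(19)→25·(19−19)≡0=a; a(0)→25·(0−19)≡19=t; r(17)→25·(17−19)≡2=c; m(12)→25·(12−19)≡7=h (all mod 26).

watch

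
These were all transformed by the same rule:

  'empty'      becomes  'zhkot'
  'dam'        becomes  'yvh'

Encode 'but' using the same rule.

wpo

Compare letters: e→z is +21, m→h is +21, p→k is +21 — a constant shift. It's a constant shift of +21 (ROT21).
Applying it to but: b+21=w, u+21=p, t+21=o.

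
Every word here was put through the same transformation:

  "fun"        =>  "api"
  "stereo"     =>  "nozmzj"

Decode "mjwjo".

This is a Caesar cipher with shift 21.
Decoding mjwjo: m−21=r, j−21=o, w−21=b, j−21=o, o−21=t.

robot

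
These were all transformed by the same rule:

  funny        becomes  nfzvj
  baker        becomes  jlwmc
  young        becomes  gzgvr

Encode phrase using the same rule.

It's a Vigenère-style cipher with numeric key [8,11,12]: position i shifts by key[i mod 3].
Applying it to phrase: p+8=x, h+11=s, r+12=d, a+8=i, s+11=d, e+12=q.

xsdidq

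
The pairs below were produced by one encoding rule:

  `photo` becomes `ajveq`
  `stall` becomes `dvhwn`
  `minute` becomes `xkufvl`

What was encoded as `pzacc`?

extra

A repeating key of period 3 is used — shifts +11, +2, +7 over and over.
Undoing it on pzacc: p−11=e, z−2=x, a−7=t, c−11=r, c−2=a.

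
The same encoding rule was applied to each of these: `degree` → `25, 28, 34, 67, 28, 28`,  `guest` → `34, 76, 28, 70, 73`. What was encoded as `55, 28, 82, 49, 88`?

d(#4)→25 and e(#5)→28: differences scale by 3, so n = 3·pos + 13. Each letter becomes 3×(its alphabet position, a=1..z=26) + 13.
Decoding 55, 28, 82, 49, 88: 55→(55−13)÷3=14=n, 28→(28−13)÷3=5=e, 82→(82−13)÷3=23=w, 49→(49−13)÷3=12=l, 88→(88−13)÷3=25=y.

newly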